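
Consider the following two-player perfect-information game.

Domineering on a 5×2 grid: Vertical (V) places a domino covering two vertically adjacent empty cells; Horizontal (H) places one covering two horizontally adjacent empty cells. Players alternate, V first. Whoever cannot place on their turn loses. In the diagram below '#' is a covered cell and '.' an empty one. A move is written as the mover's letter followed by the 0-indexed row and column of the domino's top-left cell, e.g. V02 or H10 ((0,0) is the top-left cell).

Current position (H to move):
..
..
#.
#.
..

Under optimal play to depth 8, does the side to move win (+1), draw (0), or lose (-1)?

ply 1, H at ../../#./#./.. | H00=+1→##/../#./#./..*; H10=+1→../##/#./#./..; H40=-1→../../#./#./##
ply 2, V at ##/../#./#./.. | V11=-1→##/.#/##/#./..*; V21=-1→##/../##/##/..; V31=-1→##/../#./##/.#
ply 3, H at ##/.#/##/#./.. | H40=+1→##/.#/##/#./##*
ply 4: ##/.#/##/#./## is terminal -1 (V); from ../../#./#./.. depth 8

value(../../#./#./.., H) = +1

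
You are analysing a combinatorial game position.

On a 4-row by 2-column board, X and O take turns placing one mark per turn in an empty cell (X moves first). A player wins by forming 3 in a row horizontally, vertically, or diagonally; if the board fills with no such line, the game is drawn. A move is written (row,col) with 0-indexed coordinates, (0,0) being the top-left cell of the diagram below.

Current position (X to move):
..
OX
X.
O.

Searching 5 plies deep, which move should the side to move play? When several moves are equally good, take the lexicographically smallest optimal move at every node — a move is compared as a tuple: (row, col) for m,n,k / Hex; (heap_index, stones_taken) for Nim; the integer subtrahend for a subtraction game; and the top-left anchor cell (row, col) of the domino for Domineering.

ply 1, X at ../OX/X./O. | (0,0)=+0→X./OX/X./O.; (0,1)=+0→.X/OX/X./O.; (2,1)=+1→../OX/XX/O.*; (3,1)=+0→../OX/X./OX
ply 2, O at ../OX/XX/O. | (0,0)=-1→O./OX/XX/O.*; (0,1)=-1→.O/OX/XX/O.; (3,1)=-1→../OX/XX/OO
ply 3, X at O./OX/XX/O. | (0,1)=+1→OX/OX/XX/O.*; (3,1)=+1→O./OX/XX/OX
ply 4: OX/OX/XX/O. is terminal -1 (O); from ../OX/X./O. depth 5

X's best at [../OX/X./O.]: (2,1)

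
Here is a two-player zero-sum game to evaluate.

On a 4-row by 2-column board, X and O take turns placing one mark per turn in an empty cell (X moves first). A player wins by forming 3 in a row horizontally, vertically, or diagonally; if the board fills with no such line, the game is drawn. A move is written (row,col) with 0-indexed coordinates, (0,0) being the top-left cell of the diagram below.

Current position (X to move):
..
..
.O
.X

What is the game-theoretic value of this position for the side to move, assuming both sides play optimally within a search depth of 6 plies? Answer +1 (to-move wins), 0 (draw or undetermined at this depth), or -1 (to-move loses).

value(../../.O/.X, X) = 0

[../../.O/.X] X move#1: (0,0):+0/X./../.O/.X*, (0,1):+0/.X/../.O/.X, (1,0):+0/../X./.O/.X, (1,1):+0/../.X/.O/.X, (2,0):+0/../../XO/.X, (3,0):+0/../../.O/XX
[X./../.O/.X] O move#2: (0,1):+0/XO/../.O/.X*, (1,0):+0/X./O./.O/.X, (1,1):+0/X./.O/.O/.X, (2,0):+0/X./../OO/.X, (3,0):+0/X./../.O/OX
[XO/../.O/.X] X move#3: (1,0):-1/XO/X./.O/.X, (1,1):+0/XO/.X/.O/.X*, (2,0):-1/XO/../XO/.X, (3,0):-1/XO/../.O/XX
[XO/.X/.O/.X] O move#4: (1,0):+0/XO/OX/.O/.X*, (2,0):+0/XO/.X/OO/.X, (3,0):+0/XO/.X/.O/OX
[XO/OX/.O/.X] X move#5: (2,0):+0/XO/OX/XO/.X*, (3,0):+0/XO/OX/.O/XX
[XO/OX/XO/.X] O move#6: (3,0):+0/XO/OX/XO/OX*
[XO/OX/XO/OX] end (terminal +0, X#7); searched ../../.O/.X to 6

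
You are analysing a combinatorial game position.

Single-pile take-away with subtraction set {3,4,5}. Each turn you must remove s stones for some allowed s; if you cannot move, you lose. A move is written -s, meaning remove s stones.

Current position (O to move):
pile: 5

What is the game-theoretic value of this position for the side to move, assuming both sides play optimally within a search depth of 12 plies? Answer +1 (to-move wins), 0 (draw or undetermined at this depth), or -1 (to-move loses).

p1 O@[5]: -3[2]+1* -4[1]+1 -5[0]+1
p2 X@[2] terminal -1; root [5] d12

value(5, O) = +1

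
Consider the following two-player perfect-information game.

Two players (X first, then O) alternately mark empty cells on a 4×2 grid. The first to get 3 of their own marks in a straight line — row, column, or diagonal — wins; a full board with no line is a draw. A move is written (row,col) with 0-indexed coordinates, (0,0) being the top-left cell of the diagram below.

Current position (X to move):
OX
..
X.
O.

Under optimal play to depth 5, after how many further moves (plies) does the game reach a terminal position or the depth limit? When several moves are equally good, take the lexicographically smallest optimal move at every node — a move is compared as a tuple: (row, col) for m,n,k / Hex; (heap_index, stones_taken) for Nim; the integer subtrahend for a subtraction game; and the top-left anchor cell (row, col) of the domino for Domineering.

PV length from [OX/../X./O.]: 4 plies

p1 X@[OX/../X./O.]: (1,0)[OX/X./X./O.]+0* (1,1)[OX/.X/X./O.]+0 (2,1)[OX/../XX/O.]+0 (3,1)[OX/../X./OX]+0
p2 O@[OX/X./X./O.]: (1,1)[OX/XO/X./O.]+0* (2,1)[OX/X./XO/O.]+0 (3,1)[OX/X./X./OO]+0
p3 X@[OX/XO/X./O.]: (2,1)[OX/XO/XX/O.]+0* (3,1)[OX/XO/X./OX]+0
p4 O@[OX/XO/XX/O.]: (3,1)[OX/XO/XX/OO]+0*
p5 X@[OX/XO/XX/OO] terminal +0; root [OX/../X./O.] d5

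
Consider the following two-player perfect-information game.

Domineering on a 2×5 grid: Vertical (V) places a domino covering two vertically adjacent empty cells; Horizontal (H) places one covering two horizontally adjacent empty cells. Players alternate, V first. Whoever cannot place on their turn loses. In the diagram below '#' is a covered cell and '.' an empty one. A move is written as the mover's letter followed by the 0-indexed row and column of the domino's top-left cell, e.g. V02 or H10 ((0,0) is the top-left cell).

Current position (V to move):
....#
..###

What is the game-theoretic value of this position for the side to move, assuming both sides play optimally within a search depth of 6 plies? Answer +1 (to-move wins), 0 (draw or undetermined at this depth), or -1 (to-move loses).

p1 V@[....#/..###]: V00[#...#/#.###]-1 V01[.#..#/.####]+1*
p2 H@[.#..#/.####]: H02[.####/.####]-1*
p3 V@[.####/.####]: V00[#####/#####]+1*
p4 H@[#####/#####] terminal -1; root [....#/..###] d6

value(....#/..###, V) = +1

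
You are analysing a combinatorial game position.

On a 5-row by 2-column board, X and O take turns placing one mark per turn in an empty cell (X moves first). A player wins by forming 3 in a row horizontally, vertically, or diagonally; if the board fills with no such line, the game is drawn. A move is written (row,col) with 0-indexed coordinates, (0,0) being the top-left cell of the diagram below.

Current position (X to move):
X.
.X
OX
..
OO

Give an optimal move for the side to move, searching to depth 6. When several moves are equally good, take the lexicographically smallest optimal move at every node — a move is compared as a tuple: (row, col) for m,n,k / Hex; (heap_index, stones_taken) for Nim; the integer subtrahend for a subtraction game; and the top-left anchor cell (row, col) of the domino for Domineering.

[X./.X/OX/../OO] X move#1: (0,1):+1/XX/.X/OX/../OO*, (1,0):-1/X./XX/OX/../OO, (3,0):+1/X./.X/OX/X./OO, (3,1):+1/X./.X/OX/.X/OO
[XX/.X/OX/../OO] end (terminal -1, O#2); searched X./.X/OX/../OO to 6

X's best at [X./.X/OX/../OO]: (0,1)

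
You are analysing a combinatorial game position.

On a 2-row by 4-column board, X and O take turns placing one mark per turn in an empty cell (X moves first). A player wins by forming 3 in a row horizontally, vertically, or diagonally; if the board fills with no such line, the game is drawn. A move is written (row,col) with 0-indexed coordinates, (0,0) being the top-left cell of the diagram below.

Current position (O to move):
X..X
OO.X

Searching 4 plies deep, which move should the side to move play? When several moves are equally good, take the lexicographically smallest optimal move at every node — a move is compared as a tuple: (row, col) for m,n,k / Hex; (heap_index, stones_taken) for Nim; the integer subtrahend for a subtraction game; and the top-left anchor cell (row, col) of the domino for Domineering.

[X..X/OO.X] O move#1: (0,1):+0/XO.X/OO.X, (0,2):+0/X.OX/OO.X, (1,2):+1/X..X/OOOX*
[X..X/OOOX] end (terminal -1, X#2); searched X..X/OO.X to 4

O's best at [X..X/OO.X]: (1,2)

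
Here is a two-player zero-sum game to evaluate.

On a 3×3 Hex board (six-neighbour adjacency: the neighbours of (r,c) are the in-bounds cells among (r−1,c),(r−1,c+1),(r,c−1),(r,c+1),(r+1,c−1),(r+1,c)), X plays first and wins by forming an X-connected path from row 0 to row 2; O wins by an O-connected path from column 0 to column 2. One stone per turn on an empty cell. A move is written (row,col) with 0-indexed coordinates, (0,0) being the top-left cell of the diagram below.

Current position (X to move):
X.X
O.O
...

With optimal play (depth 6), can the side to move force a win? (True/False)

X winning at [X.X/O.O/...]: True

[X.X/O.O/...] X move#1: (0,1):-1/XXX/O.O/..., (1,1):+1/X.X/OXO/...*, (2,0):-1/X.X/O.O/X.., (2,1):-1/X.X/O.O/.X., (2,2):-1/X.X/O.O/..X
[X.X/OXO/...] O move#2: (0,1):-1/XOX/OXO/...*, (2,0):-1/X.X/OXO/O.., (2,1):-1/X.X/OXO/.O., (2,2):-1/X.X/OXO/..O
[XOX/OXO/...] X move#3: (2,0):+1/XOX/OXO/X..*, (2,1):+1/XOX/OXO/.X., (2,2):+1/XOX/OXO/..X
[XOX/OXO/X..] end (terminal -1, O#4); searched X.X/O.O/... to 6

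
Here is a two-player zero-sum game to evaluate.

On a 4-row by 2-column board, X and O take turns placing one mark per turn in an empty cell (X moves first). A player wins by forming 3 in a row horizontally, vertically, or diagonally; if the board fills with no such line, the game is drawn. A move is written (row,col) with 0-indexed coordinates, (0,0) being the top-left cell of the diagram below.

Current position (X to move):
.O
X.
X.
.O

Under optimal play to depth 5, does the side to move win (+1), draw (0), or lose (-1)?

p1 X@[.O/X./X./.O]: (0,0)[XO/X./X./.O]+1* (1,1)[.O/XX/X./.O]+1 (2,1)[.O/X./XX/.O]+1 (3,0)[.O/X./X./XO]+1
p2 O@[XO/X./X./.O] terminal -1; root [.O/X./X./.O] d5

value(.O/X./X./.O, X) = +1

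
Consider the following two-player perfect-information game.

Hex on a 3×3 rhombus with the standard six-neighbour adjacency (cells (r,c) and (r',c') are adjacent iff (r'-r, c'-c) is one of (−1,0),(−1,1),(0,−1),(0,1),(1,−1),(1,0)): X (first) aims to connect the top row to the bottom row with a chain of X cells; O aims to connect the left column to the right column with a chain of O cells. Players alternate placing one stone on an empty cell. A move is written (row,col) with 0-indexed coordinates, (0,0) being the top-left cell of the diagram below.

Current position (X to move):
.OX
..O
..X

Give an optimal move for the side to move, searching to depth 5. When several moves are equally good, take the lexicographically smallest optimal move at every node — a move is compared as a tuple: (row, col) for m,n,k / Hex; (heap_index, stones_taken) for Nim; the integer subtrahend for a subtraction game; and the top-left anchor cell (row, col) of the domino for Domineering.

X's best at [.OX/..O/..X]: (1,1)

ply 1, X at .OX/..O/..X | (0,0)=-1→XOX/..O/..X; (1,0)=-1→.OX/X.O/..X; (1,1)=+1→.OX/.XO/..X*; (2,0)=-1→.OX/..O/X.X; (2,1)=-1→.OX/..O/.XX
ply 2, O at .OX/.XO/..X | (0,0)=-1→OOX/.XO/..X*; (1,0)=-1→.OX/OXO/..X; (2,0)=-1→.OX/.XO/O.X; (2,1)=-1→.OX/.XO/.OX
ply 3, X at OOX/.XO/..X | (1,0)=+1→OOX/XXO/..X*; (2,0)=+1→OOX/.XO/X.X; (2,1)=+1→OOX/.XO/.XX
ply 4, O at OOX/XXO/..X | (2,0)=-1→OOX/XXO/O.X*; (2,1)=-1→OOX/XXO/.OX
ply 5, X at OOX/XXO/O.X | (2,1)=+1→OOX/XXO/OXX*
ply 6: OOX/XXO/OXX is terminal -1 (O); from .OX/..O/..X depth 5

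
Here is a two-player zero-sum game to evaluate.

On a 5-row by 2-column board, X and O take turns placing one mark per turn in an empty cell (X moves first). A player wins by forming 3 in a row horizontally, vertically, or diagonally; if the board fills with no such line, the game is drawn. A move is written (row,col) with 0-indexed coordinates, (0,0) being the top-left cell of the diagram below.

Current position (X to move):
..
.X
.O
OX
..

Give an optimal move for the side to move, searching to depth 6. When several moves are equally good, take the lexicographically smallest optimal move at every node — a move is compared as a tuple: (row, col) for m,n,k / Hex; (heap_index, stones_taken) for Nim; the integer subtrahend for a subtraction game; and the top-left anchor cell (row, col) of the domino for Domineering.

X's best at [../.X/.O/OX/..]: (1,0)

p1 X@[../.X/.O/OX/..]: (0,0)[X./.X/.O/OX/..]-1 (0,1)[.X/.X/.O/OX/..]-1 (1,0)[../XX/.O/OX/..]+0* (2,0)[../.X/XO/OX/..]+0 (4,0)[../.X/.O/OX/X.]+0 (4,1)[../.X/.O/OX/.X]-1
p2 O@[../XX/.O/OX/..]: (0,0)[O./XX/.O/OX/..]+0* (0,1)[.O/XX/.O/OX/..]+0 (2,0)[../XX/OO/OX/..]+0 (4,0)[../XX/.O/OX/O.]+0 (4,1)[../XX/.O/OX/.O]+0
p3 X@[O./XX/.O/OX/..]: (0,1)[OX/XX/.O/OX/..]+0* (2,0)[O./XX/XO/OX/..]+0 (4,0)[O./XX/.O/OX/X.]+0 (4,1)[O./XX/.O/OX/.X]+0
p4 O@[OX/XX/.O/OX/..]: (2,0)[OX/XX/OO/OX/..]+0* (4,0)[OX/XX/.O/OX/O.]+0 (4,1)[OX/XX/.O/OX/.O]+0
p5 X@[OX/XX/OO/OX/..]: (4,0)[OX/XX/OO/OX/X.]+0* (4,1)[OX/XX/OO/OX/.X]-1
p6 O@[OX/XX/OO/OX/X.]: (4,1)[OX/XX/OO/OX/XO]+0*
p7 X@[OX/XX/OO/OX/XO] terminal +0; root [../.X/.O/OX/..] d6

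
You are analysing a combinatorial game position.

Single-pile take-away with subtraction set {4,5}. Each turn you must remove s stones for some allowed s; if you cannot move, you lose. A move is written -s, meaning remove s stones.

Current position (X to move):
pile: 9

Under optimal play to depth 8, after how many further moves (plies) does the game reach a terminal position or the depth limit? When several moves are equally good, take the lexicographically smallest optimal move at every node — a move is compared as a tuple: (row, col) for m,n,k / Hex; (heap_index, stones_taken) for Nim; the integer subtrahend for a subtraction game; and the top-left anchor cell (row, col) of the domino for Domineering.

PV length from [9]: 2 plies

[9] X move#1: -4:-1/5*, -5:-1/4
[5] O move#2: -4:+1/1*, -5:+1/0
[1] end (terminal -1, X#3); searched 9 to 8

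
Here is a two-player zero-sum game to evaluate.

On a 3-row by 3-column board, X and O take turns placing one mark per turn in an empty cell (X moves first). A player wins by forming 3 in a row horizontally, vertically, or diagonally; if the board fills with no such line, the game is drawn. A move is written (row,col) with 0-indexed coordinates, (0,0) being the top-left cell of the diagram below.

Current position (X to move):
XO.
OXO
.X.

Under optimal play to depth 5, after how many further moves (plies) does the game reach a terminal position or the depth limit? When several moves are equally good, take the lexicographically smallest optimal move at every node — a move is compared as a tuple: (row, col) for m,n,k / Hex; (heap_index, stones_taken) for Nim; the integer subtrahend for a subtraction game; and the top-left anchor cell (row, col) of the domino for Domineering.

[XO./OXO/.X.] X move#1: (0,2):+1/XOX/OXO/.X.*, (2,0):+1/XO./OXO/XX., (2,2):+1/XO./OXO/.XX
[XOX/OXO/.X.] O move#2: (2,0):-1/XOX/OXO/OX.*, (2,2):-1/XOX/OXO/.XO
[XOX/OXO/OX.] X move#3: (2,2):+1/XOX/OXO/OXX*
[XOX/OXO/OXX] end (terminal -1, O#4); searched XO./OXO/.X. to 5

PV length from [XO./OXO/.X.]: 3 plies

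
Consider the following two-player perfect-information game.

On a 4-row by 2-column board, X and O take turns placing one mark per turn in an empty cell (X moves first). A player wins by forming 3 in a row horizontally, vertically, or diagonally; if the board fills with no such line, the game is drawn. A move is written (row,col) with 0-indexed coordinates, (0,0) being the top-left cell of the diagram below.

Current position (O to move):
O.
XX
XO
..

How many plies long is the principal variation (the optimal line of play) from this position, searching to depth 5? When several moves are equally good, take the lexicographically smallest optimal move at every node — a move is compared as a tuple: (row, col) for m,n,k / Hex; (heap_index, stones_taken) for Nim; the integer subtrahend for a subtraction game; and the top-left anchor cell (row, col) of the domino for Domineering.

ply 1, O at O./XX/XO/.. | (0,1)=-1→OO/XX/XO/..; (3,0)=+0→O./XX/XO/O.*; (3,1)=-1→O./XX/XO/.O
ply 2, X at O./XX/XO/O. | (0,1)=+0→OX/XX/XO/O.*; (3,1)=+0→O./XX/XO/OX
ply 3, O at OX/XX/XO/O. | (3,1)=+0→OX/XX/XO/OO*
ply 4: OX/XX/XO/OO is terminal +0 (X); from O./XX/XO/.. depth 5

PV length from [O./XX/XO/..]: 3 plies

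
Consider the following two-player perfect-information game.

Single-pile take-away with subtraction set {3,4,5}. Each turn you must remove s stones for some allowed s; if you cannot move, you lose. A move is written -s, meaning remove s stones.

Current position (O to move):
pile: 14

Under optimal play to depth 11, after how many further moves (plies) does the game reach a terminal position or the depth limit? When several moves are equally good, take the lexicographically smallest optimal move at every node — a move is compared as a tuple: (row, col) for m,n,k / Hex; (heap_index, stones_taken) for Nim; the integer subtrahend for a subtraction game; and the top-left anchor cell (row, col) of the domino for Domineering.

ply 1, O at 14 | -3=-1→11; -4=+1→10*; -5=+1→9
ply 2, X at 10 | -3=-1→7*; -4=-1→6; -5=-1→5
ply 3, O at 7 | -3=-1→4; -4=-1→3; -5=+1→2*
ply 4: 2 is terminal -1 (X); from 14 depth 11

PV length from [14]: 3 plies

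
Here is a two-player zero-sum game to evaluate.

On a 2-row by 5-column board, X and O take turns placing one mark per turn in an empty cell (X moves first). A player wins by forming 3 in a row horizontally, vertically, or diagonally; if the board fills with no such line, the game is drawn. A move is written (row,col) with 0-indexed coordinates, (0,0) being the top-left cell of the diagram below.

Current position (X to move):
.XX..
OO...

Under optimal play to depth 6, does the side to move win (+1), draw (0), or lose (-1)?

value(.XX../OO..., X) = +1

ply 1, X at .XX../OO... | (0,0)=+1→XXX../OO...*; (0,3)=+1→.XXX./OO...; (0,4)=-1→.XX.X/OO...; (1,2)=+1→.XX../OOX..; (1,3)=-1→.XX../OO.X.; (1,4)=-1→.XX../OO..X
ply 2: XXX../OO... is terminal -1 (O); from .XX../OO... depth 6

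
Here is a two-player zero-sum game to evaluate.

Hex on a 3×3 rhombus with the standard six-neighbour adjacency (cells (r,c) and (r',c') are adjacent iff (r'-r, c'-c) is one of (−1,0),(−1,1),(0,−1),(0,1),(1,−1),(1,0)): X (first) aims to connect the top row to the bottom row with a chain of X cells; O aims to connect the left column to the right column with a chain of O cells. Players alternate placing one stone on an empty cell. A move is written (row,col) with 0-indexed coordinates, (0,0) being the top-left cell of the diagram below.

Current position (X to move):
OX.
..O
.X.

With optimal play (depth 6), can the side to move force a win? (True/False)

X winning at [OX./..O/.X.]: True

[OX./..O/.X.] X move#1: (0,2):-1/OXX/..O/.X., (1,0):+1/OX./X.O/.X.*, (1,1):+1/OX./.XO/.X., (2,0):+1/OX./..O/XX., (2,2):-1/OX./..O/.XX
[OX./X.O/.X.] O move#2: (0,2):-1/OXO/X.O/.X.*, (1,1):-1/OX./XOO/.X., (2,0):-1/OX./X.O/OX., (2,2):-1/OX./X.O/.XO
[OXO/X.O/.X.] X move#3: (1,1):+1/OXO/XXO/.X.*, (2,0):+1/OXO/X.O/XX., (2,2):+1/OXO/X.O/.XX
[OXO/XXO/.X.] end (terminal -1, O#4); searched OX./..O/.X. to 6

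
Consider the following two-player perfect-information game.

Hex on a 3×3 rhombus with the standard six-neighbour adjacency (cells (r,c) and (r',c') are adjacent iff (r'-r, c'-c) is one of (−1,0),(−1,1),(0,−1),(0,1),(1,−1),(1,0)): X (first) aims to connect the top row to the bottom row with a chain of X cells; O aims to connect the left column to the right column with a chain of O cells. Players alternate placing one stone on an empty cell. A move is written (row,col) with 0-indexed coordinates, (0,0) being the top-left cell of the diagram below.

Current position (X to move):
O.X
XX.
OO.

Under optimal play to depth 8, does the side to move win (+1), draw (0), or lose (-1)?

[O.X/XX./OO.] X move#1: (0,1):-1/OXX/XX./OO.*, (1,2):-1/O.X/XXX/OO., (2,2):-1/O.X/XX./OOX
[OXX/XX./OO.] O move#2: (1,2):+1/OXX/XXO/OO.*, (2,2):+1/OXX/XX./OOO
[OXX/XXO/OO.] end (terminal -1, X#3); searched O.X/XX./OO. to 8

value(O.X/XX./OO., X) = -1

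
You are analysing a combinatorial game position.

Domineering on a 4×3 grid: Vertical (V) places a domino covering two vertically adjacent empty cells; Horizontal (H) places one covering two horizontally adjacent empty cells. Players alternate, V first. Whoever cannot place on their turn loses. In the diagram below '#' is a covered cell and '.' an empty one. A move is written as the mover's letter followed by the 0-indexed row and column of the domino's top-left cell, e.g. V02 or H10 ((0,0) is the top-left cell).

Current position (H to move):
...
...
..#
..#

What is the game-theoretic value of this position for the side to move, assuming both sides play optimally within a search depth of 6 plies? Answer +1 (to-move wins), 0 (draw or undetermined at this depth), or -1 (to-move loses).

p1 H@[.../.../..#/..#]: H00[##./.../..#/..#]-1* H01[.##/.../..#/..#]-1 H10[.../##./..#/..#]-1 H11[.../.##/..#/..#]-1 H20[.../.../###/..#]-1 H30[.../.../..#/###]-1
p2 V@[##./.../..#/..#]: V02[###/..#/..#/..#]-1 V10[##./#../#.#/..#]+1* V11[##./.#./.##/..#]+1 V20[##./.../#.#/#.#]+1 V21[##./.../.##/.##]+1
p3 H@[##./#../#.#/..#]: H11[##./###/#.#/..#]-1* H30[##./#../#.#/###]-1
p4 V@[##./###/#.#/..#]: V21[##./###/###/.##]+1*
p5 H@[##./###/###/.##] terminal -1; root [.../.../..#/..#] d6

value(.../.../..#/..#, H) = -1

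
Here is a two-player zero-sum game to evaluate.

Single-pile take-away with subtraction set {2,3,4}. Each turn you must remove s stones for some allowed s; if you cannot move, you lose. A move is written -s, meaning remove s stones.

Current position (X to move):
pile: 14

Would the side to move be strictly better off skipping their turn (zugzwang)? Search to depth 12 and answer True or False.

zugzwang(14, X) = False

ply 1, X at 14 | -2=+1→12*; -3=-1→11; -4=-1→10
ply 2, O at 12 | -2=-1→10*; -3=-1→9; -4=-1→8
ply 3, X at 10 | -2=-1→8; -3=+1→7*; -4=+1→6
ply 4, O at 7 | -2=-1→5*; -3=-1→4; -4=-1→3
ply 5, X at 5 | -2=-1→3; -3=-1→2; -4=+1→1*
ply 6: 1 is terminal -1 (O); from 14 depth 12
if X skipped the turn, O would face:
~ ply 1, O at 14 | -2=+1→12*; -3=-1→11; -4=-1→10
~ ply 2, X at 12 | -2=-1→10*; -3=-1→9; -4=-1→8
~ ply 3, O at 10 | -2=-1→8; -3=+1→7*; -4=+1→6
~ ply 4, X at 7 | -2=-1→5*; -3=-1→4; -4=-1→3
~ ply 5, O at 5 | -2=-1→3; -3=-1→2; -4=+1→1*
~ ply 6: 1 is terminal -1 (X); from 14 depth 12
compare (X): move=+1 vs pass=-1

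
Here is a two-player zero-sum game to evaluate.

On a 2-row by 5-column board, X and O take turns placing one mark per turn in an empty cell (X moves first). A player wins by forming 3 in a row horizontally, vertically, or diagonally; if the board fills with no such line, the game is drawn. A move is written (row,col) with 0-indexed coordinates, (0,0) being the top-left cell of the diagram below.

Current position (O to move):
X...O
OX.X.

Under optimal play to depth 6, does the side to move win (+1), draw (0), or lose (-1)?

value(X...O/OX.X., O) = 0

[X...O/OX.X.] O move#1: (0,1):-1/XO..O/OX.X., (0,2):-1/X.O.O/OX.X., (0,3):-1/X..OO/OX.X., (1,2):+0/X...O/OXOX.*, (1,4):-1/X...O/OX.XO
[X...O/OXOX.] X move#2: (0,1):+0/XX..O/OXOX.*, (0,2):+0/X.X.O/OXOX., (0,3):+0/X..XO/OXOX., (1,4):+0/X...O/OXOXX
[XX..O/OXOX.] O move#3: (0,2):+0/XXO.O/OXOX.*, (0,3):-1/XX.OO/OXOX., (1,4):-1/XX..O/OXOXO
[XXO.O/OXOX.] X move#4: (0,3):+0/XXOXO/OXOX.*, (1,4):-1/XXO.O/OXOXX
[XXOXO/OXOX.] O move#5: (1,4):+0/XXOXO/OXOXO*
[XXOXO/OXOXO] end (terminal +0, X#6); searched X...O/OX.X. to 6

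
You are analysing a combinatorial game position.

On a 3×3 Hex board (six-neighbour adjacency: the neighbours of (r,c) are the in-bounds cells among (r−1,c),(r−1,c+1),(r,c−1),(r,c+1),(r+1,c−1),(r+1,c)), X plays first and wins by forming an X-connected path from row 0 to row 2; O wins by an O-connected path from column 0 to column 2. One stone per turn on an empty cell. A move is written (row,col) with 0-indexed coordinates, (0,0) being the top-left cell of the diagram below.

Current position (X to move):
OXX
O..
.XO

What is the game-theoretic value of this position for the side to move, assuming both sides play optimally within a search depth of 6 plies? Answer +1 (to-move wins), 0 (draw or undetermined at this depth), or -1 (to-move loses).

p1 X@[OXX/O../.XO]: (1,1)[OXX/OX./.XO]+1* (1,2)[OXX/O.X/.XO]+1 (2,0)[OXX/O../XXO]+1
p2 O@[OXX/OX./.XO] terminal -1; root [OXX/O../.XO] d6

value(OXX/O../.XO, X) = +1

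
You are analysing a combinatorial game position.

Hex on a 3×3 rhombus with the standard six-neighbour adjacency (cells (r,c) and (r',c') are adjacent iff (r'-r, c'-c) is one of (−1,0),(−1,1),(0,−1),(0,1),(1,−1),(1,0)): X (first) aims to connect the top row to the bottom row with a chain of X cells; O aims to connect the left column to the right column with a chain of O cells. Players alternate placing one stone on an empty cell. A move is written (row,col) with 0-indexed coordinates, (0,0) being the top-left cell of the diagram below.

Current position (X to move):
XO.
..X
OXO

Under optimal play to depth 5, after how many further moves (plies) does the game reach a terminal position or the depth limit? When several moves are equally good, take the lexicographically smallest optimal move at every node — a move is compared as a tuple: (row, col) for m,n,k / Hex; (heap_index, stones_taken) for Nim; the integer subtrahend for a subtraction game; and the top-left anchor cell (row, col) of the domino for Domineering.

PV length from [XO./..X/OXO]: 1 ply

p1 X@[XO./..X/OXO]: (0,2)[XOX/..X/OXO]+1* (1,0)[XO./X.X/OXO]+1 (1,1)[XO./.XX/OXO]+1
p2 O@[XOX/..X/OXO] terminal -1; root [XO./..X/OXO] d5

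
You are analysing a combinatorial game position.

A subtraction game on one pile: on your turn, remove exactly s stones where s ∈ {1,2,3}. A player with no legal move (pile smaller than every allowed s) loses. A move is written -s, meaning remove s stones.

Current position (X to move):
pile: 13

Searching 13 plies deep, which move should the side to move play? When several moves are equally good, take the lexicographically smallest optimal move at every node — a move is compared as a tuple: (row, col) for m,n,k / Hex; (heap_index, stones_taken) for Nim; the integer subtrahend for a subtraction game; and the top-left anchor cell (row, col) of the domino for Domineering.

X's best at [13]: -1

p1 X@[13]: -1[12]+1* -2[11]-1 -3[10]-1
p2 O@[12]: -1[11]-1* -2[10]-1 -3[9]-1
p3 X@[11]: -1[10]-1 -2[9]-1 -3[8]+1*
p4 O@[8]: -1[7]-1* -2[6]-1 -3[5]-1
p5 X@[7]: -1[6]-1 -2[5]-1 -3[4]+1*
p6 O@[4]: -1[3]-1* -2[2]-1 -3[1]-1
p7 X@[3]: -1[2]-1 -2[1]-1 -3[0]+1*
p8 O@[0] terminal -1; root [13] d13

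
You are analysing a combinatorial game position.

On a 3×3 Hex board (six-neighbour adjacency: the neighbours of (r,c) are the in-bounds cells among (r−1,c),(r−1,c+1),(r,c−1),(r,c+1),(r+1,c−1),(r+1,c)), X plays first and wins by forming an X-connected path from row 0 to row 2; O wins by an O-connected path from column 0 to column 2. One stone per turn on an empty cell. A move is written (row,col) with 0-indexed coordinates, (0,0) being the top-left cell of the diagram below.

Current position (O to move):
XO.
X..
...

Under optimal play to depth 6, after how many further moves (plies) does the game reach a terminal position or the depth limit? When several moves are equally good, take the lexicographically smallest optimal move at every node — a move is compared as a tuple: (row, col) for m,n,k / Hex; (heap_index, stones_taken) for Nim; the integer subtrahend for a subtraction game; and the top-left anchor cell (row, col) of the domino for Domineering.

p1 O@[XO./X../...]: (0,2)[XOO/X../...]-1* (1,1)[XO./XO./...]-1 (1,2)[XO./X.O/...]-1 (2,0)[XO./X../O..]-1 (2,1)[XO./X../.O.]-1 (2,2)[XO./X../..O]-1
p2 X@[XOO/X../...]: (1,1)[XOO/XX./...]+1* (1,2)[XOO/X.X/...]+1 (2,0)[XOO/X../X..]+1 (2,1)[XOO/X../.X.]+1 (2,2)[XOO/X../..X]+1
p3 O@[XOO/XX./...]: (1,2)[XOO/XXO/...]-1* (2,0)[XOO/XX./O..]-1 (2,1)[XOO/XX./.O.]-1 (2,2)[XOO/XX./..O]-1
p4 X@[XOO/XXO/...]: (2,0)[XOO/XXO/X..]+1* (2,1)[XOO/XXO/.X.]+1 (2,2)[XOO/XXO/..X]+1
p5 O@[XOO/XXO/X..] terminal -1; root [XO./X../...] d6

PV length from [XO./X../...]: 4 plies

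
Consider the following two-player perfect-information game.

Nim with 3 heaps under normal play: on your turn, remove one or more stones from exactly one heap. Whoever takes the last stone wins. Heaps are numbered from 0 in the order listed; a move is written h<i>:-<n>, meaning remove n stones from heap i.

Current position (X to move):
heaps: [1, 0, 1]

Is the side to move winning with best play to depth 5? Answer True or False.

X winning at [(1,0,1)]: False

p1 X@[(1,0,1)]: h0:-1[(0,0,1)]-1* h2:-1[(1,0,0)]-1
p2 O@[(0,0,1)]: h2:-1[(0,0,0)]+1*
p3 X@[(0,0,0)] terminal -1; root [(1,0,1)] d5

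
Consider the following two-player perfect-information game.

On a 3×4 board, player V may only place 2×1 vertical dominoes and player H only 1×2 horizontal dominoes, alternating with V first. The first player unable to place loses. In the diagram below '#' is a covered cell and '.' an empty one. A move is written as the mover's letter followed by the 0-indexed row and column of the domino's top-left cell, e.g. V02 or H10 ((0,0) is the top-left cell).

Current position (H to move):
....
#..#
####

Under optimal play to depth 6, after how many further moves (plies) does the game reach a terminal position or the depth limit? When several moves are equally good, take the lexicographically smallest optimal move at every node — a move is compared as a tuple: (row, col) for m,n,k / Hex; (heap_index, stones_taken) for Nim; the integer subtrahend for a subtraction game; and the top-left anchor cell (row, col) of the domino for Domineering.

ply 1, H at ..../#..#/#### | H00=-1→##../#..#/####; H01=+1→.##./#..#/####*; H02=-1→..##/#..#/####; H11=+1→..../####/####
ply 2: .##./#..#/#### is terminal -1 (V); from ..../#..#/#### depth 6

PV length from [..../#..#/####]: 1 ply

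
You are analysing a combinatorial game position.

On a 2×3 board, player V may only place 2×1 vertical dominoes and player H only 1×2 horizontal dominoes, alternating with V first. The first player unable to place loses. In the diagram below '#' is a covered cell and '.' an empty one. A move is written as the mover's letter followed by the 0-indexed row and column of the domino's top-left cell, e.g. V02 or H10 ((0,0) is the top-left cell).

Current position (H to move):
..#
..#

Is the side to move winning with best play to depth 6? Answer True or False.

H winning at [..#/..#]: True

p1 H@[..#/..#]: H00[###/..#]+1* H10[..#/###]+1
p2 V@[###/..#] terminal -1; root [..#/..#] d6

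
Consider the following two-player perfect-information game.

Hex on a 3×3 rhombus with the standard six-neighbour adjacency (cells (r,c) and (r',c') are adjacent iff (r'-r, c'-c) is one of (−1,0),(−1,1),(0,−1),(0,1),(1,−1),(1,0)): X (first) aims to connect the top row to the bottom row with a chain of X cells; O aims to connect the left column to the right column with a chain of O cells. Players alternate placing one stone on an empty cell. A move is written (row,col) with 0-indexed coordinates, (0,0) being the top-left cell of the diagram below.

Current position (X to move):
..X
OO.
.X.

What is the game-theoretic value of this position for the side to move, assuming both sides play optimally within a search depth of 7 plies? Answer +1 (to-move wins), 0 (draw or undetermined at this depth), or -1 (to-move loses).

ply 1, X at ..X/OO./.X. | (0,0)=-1→X.X/OO./.X.; (0,1)=-1→.XX/OO./.X.; (1,2)=+1→..X/OOX/.X.*; (2,0)=-1→..X/OO./XX.; (2,2)=-1→..X/OO./.XX
ply 2: ..X/OOX/.X. is terminal -1 (O); from ..X/OO./.X. depth 7

value(..X/OO./.X., X) = +1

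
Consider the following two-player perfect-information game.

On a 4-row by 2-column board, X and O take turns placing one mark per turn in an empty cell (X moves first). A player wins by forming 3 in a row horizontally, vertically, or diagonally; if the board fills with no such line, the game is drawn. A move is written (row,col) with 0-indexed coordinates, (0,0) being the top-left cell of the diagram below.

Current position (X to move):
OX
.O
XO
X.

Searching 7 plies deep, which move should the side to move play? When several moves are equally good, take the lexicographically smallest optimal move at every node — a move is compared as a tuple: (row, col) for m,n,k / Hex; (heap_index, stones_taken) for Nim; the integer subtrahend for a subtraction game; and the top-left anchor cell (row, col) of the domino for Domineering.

p1 X@[OX/.O/XO/X.]: (1,0)[OX/XO/XO/X.]+1* (3,1)[OX/.O/XO/XX]+0
p2 O@[OX/XO/XO/X.] terminal -1; root [OX/.O/XO/X.] d7

X's best at [OX/.O/XO/X.]: (1,0)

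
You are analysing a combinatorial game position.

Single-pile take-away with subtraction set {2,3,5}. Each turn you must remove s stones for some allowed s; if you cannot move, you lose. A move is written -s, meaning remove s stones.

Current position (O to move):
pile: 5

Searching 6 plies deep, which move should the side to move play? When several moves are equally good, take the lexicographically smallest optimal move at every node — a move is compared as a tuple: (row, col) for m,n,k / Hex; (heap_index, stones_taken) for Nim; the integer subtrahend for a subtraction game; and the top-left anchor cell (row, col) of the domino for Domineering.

p1 O@[5]: -2[3]-1 -3[2]-1 -5[0]+1*
p2 X@[0] terminal -1; root [5] d6

O's best at [5]: -5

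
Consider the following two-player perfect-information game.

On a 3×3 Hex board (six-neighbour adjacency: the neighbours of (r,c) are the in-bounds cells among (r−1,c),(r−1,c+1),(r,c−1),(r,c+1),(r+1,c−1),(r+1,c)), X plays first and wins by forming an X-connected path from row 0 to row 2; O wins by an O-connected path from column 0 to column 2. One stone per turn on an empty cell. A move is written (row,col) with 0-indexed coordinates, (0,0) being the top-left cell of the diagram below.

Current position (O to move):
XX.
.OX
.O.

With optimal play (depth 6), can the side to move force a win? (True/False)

[XX./.OX/.O.] O move#1: (0,2):+1/XXO/.OX/.O.*, (1,0):+1/XX./OOX/.O., (2,0):+1/XX./.OX/OO., (2,2):+1/XX./.OX/.OO
[XXO/.OX/.O.] X move#2: (1,0):-1/XXO/XOX/.O.*, (2,0):-1/XXO/.OX/XO., (2,2):-1/XXO/.OX/.OX
[XXO/XOX/.O.] O move#3: (2,0):+1/XXO/XOX/OO.*, (2,2):-1/XXO/XOX/.OO
[XXO/XOX/OO.] end (terminal -1, X#4); searched XX./.OX/.O. to 6

O winning at [XX./.OX/.O.]: True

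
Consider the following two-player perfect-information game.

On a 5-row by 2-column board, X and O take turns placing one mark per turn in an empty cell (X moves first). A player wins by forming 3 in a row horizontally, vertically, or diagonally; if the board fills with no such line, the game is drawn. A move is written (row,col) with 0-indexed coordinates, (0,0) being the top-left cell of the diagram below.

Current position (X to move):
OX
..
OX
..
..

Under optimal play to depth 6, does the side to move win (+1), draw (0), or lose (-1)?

ply 1, X at OX/../OX/../.. | (1,0)=+0→OX/X./OX/../..; (1,1)=+1→OX/.X/OX/../..*; (3,0)=-1→OX/../OX/X./..; (3,1)=-1→OX/../OX/.X/..; (4,0)=-1→OX/../OX/../X.; (4,1)=-1→OX/../OX/../.X
ply 2: OX/.X/OX/../.. is terminal -1 (O); from OX/../OX/../.. depth 6

value(OX/../OX/../.., X) = +1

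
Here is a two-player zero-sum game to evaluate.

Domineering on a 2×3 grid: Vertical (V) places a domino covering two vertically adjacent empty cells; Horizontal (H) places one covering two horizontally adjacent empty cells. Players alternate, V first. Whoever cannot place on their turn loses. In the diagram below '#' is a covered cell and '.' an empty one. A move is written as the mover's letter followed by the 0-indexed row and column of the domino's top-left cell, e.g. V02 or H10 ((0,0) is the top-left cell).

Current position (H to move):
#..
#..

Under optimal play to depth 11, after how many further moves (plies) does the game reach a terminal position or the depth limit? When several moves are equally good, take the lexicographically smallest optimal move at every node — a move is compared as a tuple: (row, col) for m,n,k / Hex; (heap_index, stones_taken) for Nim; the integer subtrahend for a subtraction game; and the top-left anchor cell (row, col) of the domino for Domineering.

PV length from [#../#..]: 1 ply

p1 H@[#../#..]: H01[###/#..]+1* H11[#../###]+1
p2 V@[###/#..] terminal -1; root [#../#..] d11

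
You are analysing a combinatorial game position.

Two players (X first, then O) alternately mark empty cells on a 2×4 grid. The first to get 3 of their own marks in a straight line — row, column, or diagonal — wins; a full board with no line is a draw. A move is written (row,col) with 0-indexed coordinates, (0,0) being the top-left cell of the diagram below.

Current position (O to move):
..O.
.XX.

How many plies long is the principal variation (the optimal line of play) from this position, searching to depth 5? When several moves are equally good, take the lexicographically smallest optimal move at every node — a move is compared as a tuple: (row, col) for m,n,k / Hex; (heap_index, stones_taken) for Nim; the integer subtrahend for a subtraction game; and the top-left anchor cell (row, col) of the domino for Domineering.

p1 O@[..O./.XX.]: (0,0)[O.O./.XX.]-1* (0,1)[.OO./.XX.]-1 (0,3)[..OO/.XX.]-1 (1,0)[..O./OXX.]-1 (1,3)[..O./.XXO]-1
p2 X@[O.O./.XX.]: (0,1)[OXO./.XX.]+1* (0,3)[O.OX/.XX.]-1 (1,0)[O.O./XXX.]+1 (1,3)[O.O./.XXX]+1
p3 O@[OXO./.XX.]: (0,3)[OXOO/.XX.]-1* (1,0)[OXO./OXX.]-1 (1,3)[OXO./.XXO]-1
p4 X@[OXOO/.XX.]: (1,0)[OXOO/XXX.]+1* (1,3)[OXOO/.XXX]+1
p5 O@[OXOO/XXX.] terminal -1; root [..O./.XX.] d5

PV length from [..O./.XX.]: 4 plies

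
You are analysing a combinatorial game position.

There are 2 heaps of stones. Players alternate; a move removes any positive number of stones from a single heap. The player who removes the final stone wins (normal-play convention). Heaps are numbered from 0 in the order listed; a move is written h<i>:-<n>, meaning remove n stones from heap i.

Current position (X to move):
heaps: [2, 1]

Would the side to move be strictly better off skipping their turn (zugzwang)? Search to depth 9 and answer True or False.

ply 1, X at (2,1) | h0:-1=+1→(1,1)*; h0:-2=-1→(0,1); h1:-1=-1→(2,0)
ply 2, O at (1,1) | h0:-1=-1→(0,1)*; h1:-1=-1→(1,0)
ply 3, X at (0,1) | h1:-1=+1→(0,0)*
ply 4: (0,0) is terminal -1 (O); from (2,1) depth 9
pass branch (O moves first from the same position):
  | ply 1, O at (2,1) | h0:-1=+1→(1,1)*; h0:-2=-1→(0,1); h1:-1=-1→(2,0)
  | ply 2, X at (1,1) | h0:-1=-1→(0,1)*; h1:-1=-1→(1,0)
  | ply 3, O at (0,1) | h1:-1=+1→(0,0)*
  | ply 4: (0,0) is terminal -1 (X); from (2,1) depth 9
X moving scores +1; X passing scores -1

zugzwang((2,1), X) = False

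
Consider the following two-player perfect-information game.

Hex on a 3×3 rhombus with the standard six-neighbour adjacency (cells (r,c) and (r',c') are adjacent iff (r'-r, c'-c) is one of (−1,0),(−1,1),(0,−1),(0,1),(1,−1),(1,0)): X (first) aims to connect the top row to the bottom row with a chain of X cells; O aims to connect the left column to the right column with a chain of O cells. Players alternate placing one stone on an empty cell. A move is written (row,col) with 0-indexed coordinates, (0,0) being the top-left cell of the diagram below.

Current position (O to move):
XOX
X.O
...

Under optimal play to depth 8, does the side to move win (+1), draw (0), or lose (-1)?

value(XOX/X.O/..., O) = +1

ply 1, O at XOX/X.O/... | (1,1)=-1→XOX/XOO/...; (2,0)=+1→XOX/X.O/O..*; (2,1)=-1→XOX/X.O/.O.; (2,2)=-1→XOX/X.O/..O
ply 2, X at XOX/X.O/O.. | (1,1)=-1→XOX/XXO/O..*; (2,1)=-1→XOX/X.O/OX.; (2,2)=-1→XOX/X.O/O.X
ply 3, O at XOX/XXO/O.. | (2,1)=+1→XOX/XXO/OO.*; (2,2)=-1→XOX/XXO/O.O
ply 4: XOX/XXO/OO. is terminal -1 (X); from XOX/X.O/... depth 8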